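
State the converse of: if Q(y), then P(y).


The converse of (P → Q) is (Q → P). It is not in general equivalent to the original.
Here P = 'Q(y)' and Q = 'P(y)'.

If P(y), then Q(y).


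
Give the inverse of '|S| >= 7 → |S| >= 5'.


The inverse of (P → Q) is (¬P → ¬Q). It is equivalent to the converse, not to the original.
Here P = '|S| >= 7' and Q = '|S| >= 5'.

If not (|S| >= 7), then not (|S| >= 5).


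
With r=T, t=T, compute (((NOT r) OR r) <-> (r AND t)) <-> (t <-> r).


Substitute r=T, t=T:
NOT r = F
(NOT r) OR r = F OR T = T
r AND t = T AND T = T
((NOT r) OR r) <-> (r AND t) = T <-> T = T
t <-> r = T <-> T = T
(((NOT r) OR r) <-> (r AND t)) <-> (t <-> r) = T <-> T = T

T


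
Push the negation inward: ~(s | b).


De Morgan: the negation of a disjunction is the conjunction of the negations.
Distribute ~ across |, flipping it to &, and negate each literal.

(~s) & (~b)


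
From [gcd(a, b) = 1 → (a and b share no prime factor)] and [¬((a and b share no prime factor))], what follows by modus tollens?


Modus tollens: from (P → Q) and ¬Q, infer ¬P.
Q = '(a and b share no prime factor)' is denied; since P → Q, P must also fail.

Not (gcd(a, b) = 1).


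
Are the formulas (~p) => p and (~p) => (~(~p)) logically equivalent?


Compare truth tables:
p | φ | ψ
---------
False | False | False
True | True | True
The columns φ and ψ agree on every row.

Yes, they are logically equivalent.


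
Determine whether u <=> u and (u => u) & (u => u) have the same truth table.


Compare truth tables:
u | φ | ψ
---------
False | True | True
True | True | True
The columns φ and ψ agree on every row.

Yes, they are logically equivalent.


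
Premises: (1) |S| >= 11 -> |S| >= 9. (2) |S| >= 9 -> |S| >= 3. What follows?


Hypothetical syllogism: from (P → Q) and (Q → R), infer (P → R).
Chain the two implications through the shared middle term '|S| >= 9'.

|S| >= 11 -> |S| >= 3


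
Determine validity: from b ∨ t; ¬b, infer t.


This matches the form of disjunctive syllogism: the conclusion follows in every model of the premises.

Valid.


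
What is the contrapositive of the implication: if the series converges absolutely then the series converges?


The contrapositive of (P → Q) is (¬Q → ¬P); it is logically equivalent to the original.
Here P = 'the series converges absolutely' and Q = 'the series converges'.

If not (the series converges), then not (the series converges absolutely).


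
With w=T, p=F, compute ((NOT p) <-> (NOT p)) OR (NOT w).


Substitute w=T, p=F:
NOT p = T
NOT p = T
(NOT p) <-> (NOT p) = T <-> T = T
NOT w = F
((NOT p) <-> (NOT p)) OR (NOT w) = T OR F = T

T


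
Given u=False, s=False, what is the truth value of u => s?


Implication is false only when antecedent is true and consequent is false.
Substitute: u=False, s=False.
False => False evaluates to True.

True


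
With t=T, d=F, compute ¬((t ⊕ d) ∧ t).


Substitute t=T, d=F:
t ⊕ d = T ⊕ F = T
(t ⊕ d) ∧ t = T ∧ T = T
¬((t ⊕ d) ∧ t) = F

F


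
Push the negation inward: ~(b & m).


De Morgan: the negation of a conjunction is the disjunction of the negations.
Distribute ~ across &, flipping it to |, and negate each literal.

(~b) | (~m)


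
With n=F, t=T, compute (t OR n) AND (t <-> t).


Substitute n=F, t=T:
t OR n = T OR F = T
t <-> t = T <-> T = T
(t OR n) AND (t <-> t) = T AND T = T

T


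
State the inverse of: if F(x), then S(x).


The inverse of (P → Q) is (¬P → ¬Q). It is equivalent to the converse, not to the original.
Here P = 'F(x)' and Q = 'S(x)'.

If not (F(x)), then not (S(x)).


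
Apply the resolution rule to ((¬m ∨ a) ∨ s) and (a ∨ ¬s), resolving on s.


The clauses contain complementary literals s and ¬s.
Resolution eliminates this pair and disjoins the remaining literals (merging duplicates).

(a ∨ ¬m)


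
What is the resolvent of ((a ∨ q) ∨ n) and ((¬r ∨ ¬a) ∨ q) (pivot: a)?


The clauses contain complementary literals a and ¬a.
Resolution eliminates this pair and disjoins the remaining literals (merging duplicates).

((q ∨ n) ∨ ¬r)


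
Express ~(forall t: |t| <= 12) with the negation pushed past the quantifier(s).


¬(forall x: φ) = exists x: ¬φ, and ¬(exists x: φ) = forall x: ¬φ.
Apply to the universal statement.

exists t: ~(|t| <= 12)


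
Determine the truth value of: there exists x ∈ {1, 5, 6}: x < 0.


Evaluate the predicate on each element: 1:F, 5:F, 6:F.
No element satisfies the predicate.

F


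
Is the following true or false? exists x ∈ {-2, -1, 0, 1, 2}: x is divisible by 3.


Evaluate the predicate on each element: -2:False, -1:False, 0:True, 1:False, 2:False.
Witness x = 0 satisfies the predicate.

True


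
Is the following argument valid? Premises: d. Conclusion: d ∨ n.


This matches the form of disjunction introduction: the conclusion follows in every model of the premises.

Valid.


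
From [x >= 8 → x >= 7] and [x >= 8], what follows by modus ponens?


Modus ponens: from (P → Q) and P, infer Q.
P = 'x >= 8' is asserted, and P → Q holds, so Q follows.

x >= 7.


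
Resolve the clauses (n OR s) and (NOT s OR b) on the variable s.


The clauses contain complementary literals s and NOTs.
Resolution eliminates this pair and disjoins the remaining literals (merging duplicates).

(n OR b)


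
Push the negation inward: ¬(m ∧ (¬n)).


De Morgan: the negation of a conjunction is the disjunction of the negations.
Distribute ¬ across ∧, flipping it to ∨, and negate each literal.

(¬m) ∨ n


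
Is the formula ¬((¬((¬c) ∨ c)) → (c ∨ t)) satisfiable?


Check all 4 assignments over {c, t}:
c | t | φ
---------
F | F | F
T | F | F
F | T | F
T | T | F
No assignment makes the formula true.

Unsatisfiable.


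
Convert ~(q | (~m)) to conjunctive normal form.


Step 1: Apply De Morgan: ¬(q ∨ (¬m)) = ¬q ∧ ¬(¬m).
Step 2: Eliminate any double negations (¬¬X = X).

(~q) & m


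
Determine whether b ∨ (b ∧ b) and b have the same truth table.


Compare truth tables:
b | φ | ψ
---------
F | F | F
T | T | T
The columns φ and ψ agree on every row.

Yes, they are logically equivalent.


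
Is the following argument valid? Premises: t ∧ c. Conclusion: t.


This matches the form of conjunction elimination: the conclusion follows in every model of the premises.

Valid.


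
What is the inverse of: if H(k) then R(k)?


The inverse of (P → Q) is (¬P → ¬Q). It is equivalent to the converse, not to the original.
Here P = 'H(k)' and Q = 'R(k)'.

If not (H(k)), then not (R(k)).


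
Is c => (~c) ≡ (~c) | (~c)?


Compare truth tables:
c | φ | ψ
---------
False | True | True
True | False | False
The columns φ and ψ agree on every row.

Yes, they are logically equivalent.


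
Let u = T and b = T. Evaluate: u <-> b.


Biconditional is true when both operands have the same truth value.
Substitute: u=T, b=T.
T <-> T evaluates to T.

T


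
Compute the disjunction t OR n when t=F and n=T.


Disjunction is false only when both operands are false.
Substitute: t=F, n=T.
F OR T evaluates to T.

T


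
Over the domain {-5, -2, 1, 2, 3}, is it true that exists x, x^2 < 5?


Evaluate the predicate on each element: -5:False, -2:True, 1:True, 2:True, 3:False.
Witness x = -2 satisfies the predicate.

True


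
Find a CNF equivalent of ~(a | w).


Step 1: Apply De Morgan: ¬(a ∨ w) = ¬a ∧ ¬w.

(~a) & (~w)


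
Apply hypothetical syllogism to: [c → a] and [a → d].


Hypothetical syllogism: from (P → Q) and (Q → R), infer (P → R).
Chain the two implications through the shared middle term 'a'.

c → d


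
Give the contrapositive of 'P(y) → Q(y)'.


The contrapositive of (P → Q) is (¬Q → ¬P); it is logically equivalent to the original.
Here P = 'P(y)' and Q = 'Q(y)'.

If not (Q(y)), then not (P(y)).


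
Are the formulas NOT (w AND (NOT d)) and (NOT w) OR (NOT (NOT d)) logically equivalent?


Compare truth tables:
d | w | φ | ψ
-------------
F | F | T | T
T | F | T | T
F | T | F | F
T | T | T | T
The columns φ and ψ agree on every row.

Yes, they are logically equivalent.


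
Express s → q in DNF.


Step 1: Rewrite s → q as ¬s ∨ q.

(¬s) ∨ q


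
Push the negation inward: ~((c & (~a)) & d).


De Morgan: the negation of a conjunction is the disjunction of the negations.
Distribute ~ across &, flipping it to |, and negate each literal.

((~c) | a) | (~d)


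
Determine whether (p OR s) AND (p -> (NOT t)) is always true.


Build the truth table over {p, s, t}:
p | s | t | φ
-------------
F | F | F | F
T | F | F | T
F | T | F | T
T | T | F | T
F | F | T | F
T | F | T | F
F | T | T | T
T | T | T | F
Counterexample at row 1: with p=F, s=F, t=F, the formula is F.

No, it is not a tautology.


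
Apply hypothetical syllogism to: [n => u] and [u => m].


Hypothetical syllogism: from (P → Q) and (Q → R), infer (P → R).
Chain the two implications through the shared middle term 'u'.

n => m


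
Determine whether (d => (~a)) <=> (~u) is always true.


Build the truth table over {a, d, u}:
a | d | u | φ
-------------
False | False | False | True
True | False | False | True
False | True | False | True
True | True | False | False
False | False | True | False
True | False | True | False
False | True | True | False
True | True | True | True
Counterexample at row 4: with a=True, d=True, u=False, the formula is False.

No, it is not a tautology.


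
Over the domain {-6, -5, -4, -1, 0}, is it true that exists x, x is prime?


Evaluate the predicate on each element: -6:False, -5:False, -4:False, -1:False, 0:False.
No element satisfies the predicate.

False


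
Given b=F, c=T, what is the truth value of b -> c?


Implication is false only when antecedent is true and consequent is false.
Substitute: b=F, c=T.
F -> T evaluates to T.

T


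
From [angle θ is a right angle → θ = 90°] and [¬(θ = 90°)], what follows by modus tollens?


Modus tollens: from (P → Q) and ¬Q, infer ¬P.
Q = 'θ = 90°' is denied; since P → Q, P must also fail.

Not (angle θ is a right angle).


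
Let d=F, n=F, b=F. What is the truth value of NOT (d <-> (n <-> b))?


Substitute d=F, n=F, b=F:
n <-> b = F <-> F = T
d <-> (n <-> b) = F <-> T = F
NOT (d <-> (n <-> b)) = T

T


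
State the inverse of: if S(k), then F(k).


The inverse of (P → Q) is (¬P → ¬Q). It is equivalent to the converse, not to the original.
Here P = 'S(k)' and Q = 'F(k)'.

If not (S(k)), then not (F(k)).


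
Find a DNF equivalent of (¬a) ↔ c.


Step 1: (¬a) ↔ c is true exactly when both agree: ((¬a) ∧ c) ∨ (¬(¬a) ∧ ¬c).
Step 2: Eliminate any double negations (¬¬X = X).

((¬a) ∧ c) ∨ (a ∧ (¬c))


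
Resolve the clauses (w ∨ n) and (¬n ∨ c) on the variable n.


The clauses contain complementary literals n and ¬n.
Resolution eliminates this pair and disjoins the remaining literals (merging duplicates).

(w ∨ c)


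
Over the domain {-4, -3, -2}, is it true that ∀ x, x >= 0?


Evaluate the predicate on each element: -4:F, -3:F, -2:F.
Counterexample x = -4 fails the predicate.

F


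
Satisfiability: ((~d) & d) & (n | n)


Check all 4 assignments over {d, n}:
d | n | φ
---------
False | False | False
True | False | False
False | True | False
True | True | False
No assignment makes the formula true.

Unsatisfiable.


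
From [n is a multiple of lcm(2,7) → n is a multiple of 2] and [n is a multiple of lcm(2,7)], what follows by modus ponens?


Modus ponens: from (P → Q) and P, infer Q.
P = 'n is a multiple of lcm(2,7)' is asserted, and P → Q holds, so Q follows.

n is a multiple of 2.


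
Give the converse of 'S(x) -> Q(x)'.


The converse of (P → Q) is (Q → P). It is not in general equivalent to the original.
Here P = 'S(x)' and Q = 'Q(x)'.

If Q(x), then S(x).


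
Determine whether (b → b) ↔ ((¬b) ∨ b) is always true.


Build the truth table over {b}:
b | φ
-----
F | T
T | T
Every row evaluates to true.

Yes, it is a tautology.


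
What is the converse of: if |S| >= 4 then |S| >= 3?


The converse of (P → Q) is (Q → P). It is not in general equivalent to the original.
Here P = '|S| >= 4' and Q = '|S| >= 3'.

If |S| >= 3, then |S| >= 4.


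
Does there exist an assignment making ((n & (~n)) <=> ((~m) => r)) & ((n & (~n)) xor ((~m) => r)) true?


Check all 8 assignments over {m, n, r}:
m | n | r | φ
-------------
False | False | False | False
True | False | False | False
False | True | False | False
True | True | False | False
False | False | True | False
True | False | True | False
False | True | True | False
True | True | True | False
No assignment makes the formula true.

Unsatisfiable.


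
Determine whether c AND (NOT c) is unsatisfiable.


Truth table over {c}:
c | φ
-----
F | F
T | F
Every row is false.

Yes, it is a contradiction.


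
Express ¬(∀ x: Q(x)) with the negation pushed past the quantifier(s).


¬(∀ x: φ) = ∃ x: ¬φ, and ¬(∃ x: φ) = ∀ x: ¬φ.
Apply to the universal statement.

∃ x: ¬(Q(x))


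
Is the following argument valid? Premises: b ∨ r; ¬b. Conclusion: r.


This matches the form of disjunctive syllogism: the conclusion follows in every model of the premises.

Valid.


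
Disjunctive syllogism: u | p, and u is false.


Disjunctive syllogism: from (P ∨ Q) and ¬P, infer Q.
One disjunct, 'u', is ruled out; the other must hold.

p


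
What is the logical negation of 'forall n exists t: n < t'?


Negation flips each quantifier (∀↔∃) and negates the inner predicate.
¬(forall n exists t: φ) = exists n forall t: ¬φ.

exists n forall t: ~(n < t)


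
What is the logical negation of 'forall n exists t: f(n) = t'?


Negation flips each quantifier (∀↔∃) and negates the inner predicate.
¬(forall n exists t: φ) = exists n forall t: ¬φ.

exists n forall t: ~(f(n) = t)


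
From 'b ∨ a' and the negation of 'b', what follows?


Disjunctive syllogism: from (P ∨ Q) and ¬P, infer Q.
One disjunct, 'b', is ruled out; the other must hold.

a


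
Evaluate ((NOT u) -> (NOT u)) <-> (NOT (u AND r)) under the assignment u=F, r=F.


Substitute u=F, r=F:
NOT u = T
NOT u = T
(NOT u) -> (NOT u) = T -> T = T
u AND r = F AND F = F
NOT (u AND r) = T
((NOT u) -> (NOT u)) <-> (NOT (u AND r)) = T <-> T = T

T


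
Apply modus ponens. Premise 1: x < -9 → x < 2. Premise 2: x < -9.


Modus ponens: from (P → Q) and P, infer Q.
P = 'x < -9' is asserted, and P → Q holds, so Q follows.

x < 2.


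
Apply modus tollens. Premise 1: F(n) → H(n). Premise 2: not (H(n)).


Modus tollens: from (P → Q) and ¬Q, infer ¬P.
Q = 'H(n)' is denied; since P → Q, P must also fail.

Not (F(n)).


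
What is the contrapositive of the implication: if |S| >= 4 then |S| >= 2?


The contrapositive of (P → Q) is (¬Q → ¬P); it is logically equivalent to the original.
Here P = '|S| >= 4' and Q = '|S| >= 2'.

If not (|S| >= 2), then not (|S| >= 4).


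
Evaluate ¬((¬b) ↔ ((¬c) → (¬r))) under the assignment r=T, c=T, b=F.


Substitute r=T, c=T, b=F:
¬b = T
¬c = F
¬r = F
(¬c) → (¬r) = F → F = T
(¬b) ↔ ((¬c) → (¬r)) = T ↔ T = T
¬((¬b) ↔ ((¬c) → (¬r))) = F

F


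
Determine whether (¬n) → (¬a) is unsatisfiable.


Truth table over {a, n}:
a | n | φ
---------
F | F | T
T | F | F
F | T | T
T | T | T
Satisfying assignment at row 1: a=F, n=F gives T.

No, it is not a contradiction.


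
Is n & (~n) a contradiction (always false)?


Truth table over {n}:
n | φ
-----
False | False
True | False
Every row is false.

Yes, it is a contradiction.


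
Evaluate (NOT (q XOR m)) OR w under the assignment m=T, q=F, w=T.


Substitute m=T, q=F, w=T:
q XOR m = F XOR T = T
NOT (q XOR m) = F
(NOT (q XOR m)) OR w = F OR T = T

T


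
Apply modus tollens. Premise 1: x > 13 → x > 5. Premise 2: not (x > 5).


Modus tollens: from (P → Q) and ¬Q, infer ¬P.
Q = 'x > 5' is denied; since P → Q, P must also fail.

Not (x > 13).


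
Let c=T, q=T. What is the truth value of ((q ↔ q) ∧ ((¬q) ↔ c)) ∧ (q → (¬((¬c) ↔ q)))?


Substitute c=T, q=T:
q ↔ q = T ↔ T = T
¬q = F
(¬q) ↔ c = F ↔ T = F
(q ↔ q) ∧ ((¬q) ↔ c) = T ∧ F = F
¬c = F
(¬c) ↔ q = F ↔ T = F
¬((¬c) ↔ q) = T
q → (¬((¬c) ↔ q)) = T → T = T
((q ↔ q) ∧ ((¬q) ↔ c)) ∧ (q → (¬((¬c) ↔ q))) = F ∧ T = F

F


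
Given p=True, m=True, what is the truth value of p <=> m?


Biconditional is true when both operands have the same truth value.
Substitute: p=True, m=True.
True <=> True evaluates to True.

True


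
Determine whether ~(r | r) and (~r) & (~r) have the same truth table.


Compare truth tables:
r | φ | ψ
---------
False | True | True
True | False | False
The columns φ and ψ agree on every row.

Yes, they are logically equivalent.


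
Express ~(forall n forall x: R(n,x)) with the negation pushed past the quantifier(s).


Negation flips each quantifier (∀↔∃) and negates the inner predicate.
¬(forall n forall x: φ) = exists n exists x: ¬φ.

exists n exists x: ~(R(n,x))


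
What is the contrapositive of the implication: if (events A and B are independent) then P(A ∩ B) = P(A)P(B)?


The contrapositive of (P → Q) is (¬Q → ¬P); it is logically equivalent to the original.
Here P = '(events A and B are independent)' and Q = 'P(A ∩ B) = P(A)P(B)'.

If not (P(A ∩ B) = P(A)P(B)), then not ((events A and B are independent)).


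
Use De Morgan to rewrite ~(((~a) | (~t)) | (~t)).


De Morgan: the negation of a disjunction is the conjunction of the negations.
Distribute ~ across |, flipping it to &, and negate each literal.

(a & t) & t


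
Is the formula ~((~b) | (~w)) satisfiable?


Search for a satisfying assignment over {b, w}.
Try b=True, w=True: the formula evaluates to True.
A satisfying assignment exists.

Satisfiable.


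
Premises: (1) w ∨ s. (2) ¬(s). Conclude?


Disjunctive syllogism: from (P ∨ Q) and ¬P, infer Q.
One disjunct, 's', is ruled out; the other must hold.

w


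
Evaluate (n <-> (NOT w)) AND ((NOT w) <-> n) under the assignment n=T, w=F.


Substitute n=T, w=F:
NOT w = T
n <-> (NOT w) = T <-> T = T
NOT w = T
(NOT w) <-> n = T <-> T = T
(n <-> (NOT w)) AND ((NOT w) <-> n) = T AND T = T

T


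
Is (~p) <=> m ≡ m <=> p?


Compare truth tables:
m | p | φ | ψ
-------------
False | False | False | True
True | False | True | False
False | True | True | False
True | True | False | True
They differ at row 1 (m=False, p=False): φ=False but ψ=True.

No, they are not logically equivalent.


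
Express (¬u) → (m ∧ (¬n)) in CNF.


Step 1: Rewrite (¬u) → (m ∧ (¬n)) as ¬(¬u) ∨ (m ∧ (¬n)).
Step 2: Distribute ∨ over ∧.
Step 3: Eliminate any double negations (¬¬X = X).

(u ∨ m) ∧ (u ∨ (¬n))


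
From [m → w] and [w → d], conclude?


Hypothetical syllogism: from (P → Q) and (Q → R), infer (P → R).
Chain the two implications through the shared middle term 'w'.

m → d


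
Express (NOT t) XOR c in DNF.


Step 1: (¬t) ⊕ c is true exactly when they disagree: ((¬t) ∧ ¬c) ∨ (¬(¬t) ∧ c).
Step 2: Eliminate any double negations (¬¬X = X).

((NOT t) AND (NOT c)) OR (t AND c)


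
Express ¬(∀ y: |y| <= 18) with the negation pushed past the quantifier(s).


¬(∀ x: φ) = ∃ x: ¬φ, and ¬(∃ x: φ) = ∀ x: ¬φ.
Apply to the universal statement.

∃ y: ¬(|y| <= 18)


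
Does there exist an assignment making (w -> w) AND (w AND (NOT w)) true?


Check all 2 assignments over {w}:
w | φ
-----
F | F
T | F
No assignment makes the formula true.

Unsatisfiable.


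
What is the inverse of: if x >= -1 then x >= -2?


The inverse of (P → Q) is (¬P → ¬Q). It is equivalent to the converse, not to the original.
Here P = 'x >= -1' and Q = 'x >= -2'.

If not (x >= -1), then not (x >= -2).


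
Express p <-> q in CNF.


Step 1: Rewrite p ↔ q as (p → q) ∧ (q → p).
Step 2: Rewrite each implication as a disjunction.

((NOT p) OR q) AND ((NOT q) OR p)


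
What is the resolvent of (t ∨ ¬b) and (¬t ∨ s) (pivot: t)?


The clauses contain complementary literals t and ¬t.
Resolution eliminates this pair and disjoins the remaining literals (merging duplicates).

(¬b ∨ s)


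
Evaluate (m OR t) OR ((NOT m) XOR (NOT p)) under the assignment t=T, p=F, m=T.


Substitute t=T, p=F, m=T:
m OR t = T OR T = T
NOT m = F
NOT p = T
(NOT m) XOR (NOT p) = F XOR T = T
(m OR t) OR ((NOT m) XOR (NOT p)) = T OR T = T

T


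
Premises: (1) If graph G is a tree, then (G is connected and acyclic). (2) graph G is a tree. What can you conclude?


Modus ponens: from (P → Q) and P, infer Q.
P = 'graph G is a tree' is asserted, and P → Q holds, so Q follows.

(G is connected and acyclic).


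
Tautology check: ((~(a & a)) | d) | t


Build the truth table over {a, d, t}:
a | d | t | φ
-------------
False | False | False | True
True | False | False | False
False | True | False | True
True | True | False | True
False | False | True | True
True | False | True | True
False | True | True | True
True | True | True | True
Counterexample at row 2: with a=True, d=False, t=False, the formula is False.

No, it is not a tautology.


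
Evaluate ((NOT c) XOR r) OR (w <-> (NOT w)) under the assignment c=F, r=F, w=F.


Substitute c=F, r=F, w=F:
NOT c = T
(NOT c) XOR r = T XOR F = T
NOT w = T
w <-> (NOT w) = F <-> T = F
((NOT c) XOR r) OR (w <-> (NOT w)) = T OR F = T

T


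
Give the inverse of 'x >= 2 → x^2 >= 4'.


The inverse of (P → Q) is (¬P → ¬Q). It is equivalent to the converse, not to the original.
Here P = 'x >= 2' and Q = 'x^2 >= 4'.

If not (x >= 2), then not (x^2 >= 4).


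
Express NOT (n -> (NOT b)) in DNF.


Step 1: Rewrite implication then negate: ¬(¬n ∨ (¬b)) = n ∧ ¬(¬b).
Step 2: Eliminate any double negations (¬¬X = X).

n AND b


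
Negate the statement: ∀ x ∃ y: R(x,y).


Negation flips each quantifier (∀↔∃) and negates the inner predicate.
¬(∀ x ∃ y: φ) = ∃ x ∀ y: ¬φ.

∃ x ∀ y: ¬(R(x,y))


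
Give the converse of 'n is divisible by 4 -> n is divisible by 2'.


The converse of (P → Q) is (Q → P). It is not in general equivalent to the original.
Here P = 'n is divisible by 4' and Q = 'n is divisible by 2'.

If n is divisible by 2, then n is divisible by 4.


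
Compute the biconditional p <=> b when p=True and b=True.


Biconditional is true when both operands have the same truth value.
Substitute: p=True, b=True.
True <=> True evaluates to True.

True


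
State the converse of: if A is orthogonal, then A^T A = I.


The converse of (P → Q) is (Q → P). It is not in general equivalent to the original.
Here P = 'A is orthogonal' and Q = 'A^T A = I'.

If A^T A = I, then A is orthogonal.


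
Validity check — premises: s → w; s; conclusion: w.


This matches the form of modus ponens: the conclusion follows in every model of the premises.

Valid.


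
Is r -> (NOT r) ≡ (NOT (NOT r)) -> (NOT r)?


Compare truth tables:
r | φ | ψ
---------
F | T | T
T | F | F
The columns φ and ψ agree on every row.

Yes, they are logically equivalent.


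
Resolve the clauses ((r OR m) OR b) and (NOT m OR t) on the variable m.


The clauses contain complementary literals m and NOTm.
Resolution eliminates this pair and disjoins the remaining literals (merging duplicates).

((b OR r) OR t)


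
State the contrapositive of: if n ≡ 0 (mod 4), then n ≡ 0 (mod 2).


The contrapositive of (P → Q) is (¬Q → ¬P); it is logically equivalent to the original.
Here P = 'n ≡ 0 (mod 4)' and Q = 'n ≡ 0 (mod 2)'.

If not (n ≡ 0 (mod 2)), then not (n ≡ 0 (mod 4)).


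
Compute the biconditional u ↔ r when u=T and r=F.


Biconditional is true when both operands have the same truth value.
Substitute: u=T, r=F.
T ↔ F evaluates to F.

F


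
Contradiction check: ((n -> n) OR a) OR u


Truth table over {a, n, u}:
a | n | u | φ
-------------
F | F | F | T
T | F | F | T
F | T | F | T
T | T | F | T
F | F | T | T
T | F | T | T
F | T | T | T
T | T | T | T
Satisfying assignment at row 1: a=F, n=F, u=F gives T.

No, it is not a contradiction.


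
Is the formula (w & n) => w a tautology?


Build the truth table over {n, w}:
n | w | φ
---------
False | False | True
True | False | True
False | True | True
True | True | True
Every row evaluates to true.

Yes, it is a tautology.


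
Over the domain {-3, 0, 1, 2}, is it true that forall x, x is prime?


Evaluate the predicate on each element: -3:False, 0:False, 1:False, 2:True.
Counterexample x = -3 fails the predicate.

False


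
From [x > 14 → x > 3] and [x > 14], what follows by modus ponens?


Modus ponens: from (P → Q) and P, infer Q.
P = 'x > 14' is asserted, and P → Q holds, so Q follows.

x > 3.


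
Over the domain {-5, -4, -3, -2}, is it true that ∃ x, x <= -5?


Evaluate the predicate on each element: -5:T, -4:F, -3:F, -2:F.
Witness x = -5 satisfies the predicate.

T


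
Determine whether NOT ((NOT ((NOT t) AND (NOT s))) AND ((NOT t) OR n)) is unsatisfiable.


Truth table over {n, s, t}:
n | s | t | φ
-------------
F | F | F | T
T | F | F | T
F | T | F | F
T | T | F | F
F | F | T | T
T | F | T | F
F | T | T | T
T | T | T | F
Satisfying assignment at row 1: n=F, s=F, t=F gives T.

No, it is not a contradiction.


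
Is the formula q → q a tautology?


Build the truth table over {q}:
q | φ
-----
F | T
T | T
Every row evaluates to true.

Yes, it is a tautology.


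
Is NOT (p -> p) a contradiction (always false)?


Truth table over {p}:
p | φ
-----
F | F
T | F
Every row is false.

Yes, it is a contradiction.


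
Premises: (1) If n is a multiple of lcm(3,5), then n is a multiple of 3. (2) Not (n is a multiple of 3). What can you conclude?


Modus tollens: from (P → Q) and ¬Q, infer ¬P.
Q = 'n is a multiple of 3' is denied; since P → Q, P must also fail.

Not (n is a multiple of lcm(3,5)).


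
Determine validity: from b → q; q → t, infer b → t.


This matches the form of hypothetical syllogism: the conclusion follows in every model of the premises.

Valid.


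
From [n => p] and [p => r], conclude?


Hypothetical syllogism: from (P → Q) and (Q → R), infer (P → R).
Chain the two implications through the shared middle term 'p'.

n => r


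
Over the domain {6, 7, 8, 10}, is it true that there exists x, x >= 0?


Evaluate the predicate on each element: 6:T, 7:T, 8:T, 10:T.
Witness x = 6 satisfies the predicate.

T


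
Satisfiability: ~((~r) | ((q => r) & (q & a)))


Search for a satisfying assignment over {a, q, r}.
Try a=False, q=False, r=True: the formula evaluates to True.
A satisfying assignment exists.

Satisfiable.


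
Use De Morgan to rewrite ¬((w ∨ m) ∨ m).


De Morgan: the negation of a disjunction is the conjunction of the negations.
Distribute ¬ across ∨, flipping it to ∧, and negate each literal.

((¬w) ∧ (¬m)) ∧ (¬m)


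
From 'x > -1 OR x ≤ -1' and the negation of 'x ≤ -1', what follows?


Disjunctive syllogism: from (P ∨ Q) and ¬P, infer Q.
One disjunct, 'x ≤ -1', is ruled out; the other must hold.

x > -1


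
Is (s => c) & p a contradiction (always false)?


Truth table over {c, p, s}:
c | p | s | φ
-------------
False | False | False | False
True | False | False | False
False | True | False | True
True | True | False | True
False | False | True | False
True | False | True | False
False | True | True | False
True | True | True | True
Satisfying assignment at row 3: c=False, p=True, s=False gives True.

No, it is not a contradiction.


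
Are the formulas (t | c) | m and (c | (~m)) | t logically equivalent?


Compare truth tables:
c | m | t | φ | ψ
-----------------
False | False | False | False | True
True | False | False | True | True
False | True | False | True | False
True | True | False | True | True
False | False | True | True | True
True | False | True | True | True
False | True | True | True | True
True | True | True | True | True
They differ at row 1 (c=False, m=False, t=False): φ=False but ψ=True.

No, they are not logically equivalent.


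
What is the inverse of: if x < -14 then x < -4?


The inverse of (P → Q) is (¬P → ¬Q). It is equivalent to the converse, not to the original.
Here P = 'x < -14' and Q = 'x < -4'.

If not (x < -14), then not (x < -4).


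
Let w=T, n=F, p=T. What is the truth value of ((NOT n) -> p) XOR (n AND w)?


Substitute w=T, n=F, p=T:
NOT n = T
(NOT n) -> p = T -> T = T
n AND w = F AND T = F
((NOT n) -> p) XOR (n AND w) = T XOR F = T

T


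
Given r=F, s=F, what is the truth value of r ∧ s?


Conjunction is true only when both operands are true.
Substitute: r=F, s=F.
F ∧ F evaluates to F.

F


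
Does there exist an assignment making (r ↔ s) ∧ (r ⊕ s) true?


Check all 4 assignments over {r, s}:
r | s | φ
---------
F | F | F
T | F | F
F | T | F
T | T | F
No assignment makes the formula true.

Unsatisfiable.


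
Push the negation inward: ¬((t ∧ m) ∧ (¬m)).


De Morgan: the negation of a conjunction is the disjunction of the negations.
Distribute ¬ across ∧, flipping it to ∨, and negate each literal.

((¬t) ∨ (¬m)) ∨ m


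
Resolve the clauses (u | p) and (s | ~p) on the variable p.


The clauses contain complementary literals p and ~p.
Resolution eliminates this pair and disjoins the remaining literals (merging duplicates).

(u | s)


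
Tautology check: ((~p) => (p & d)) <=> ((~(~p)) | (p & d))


Build the truth table over {d, p}:
d | p | φ
---------
False | False | True
True | False | True
False | True | True
True | True | True
Every row evaluates to true.

Yes, it is a tautology.


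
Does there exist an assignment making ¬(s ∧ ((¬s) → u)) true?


Search for a satisfying assignment over {s, u}.
Try s=F, u=F: the formula evaluates to T.
A satisfying assignment exists.

Satisfiable.


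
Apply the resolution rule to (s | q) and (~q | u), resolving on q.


The clauses contain complementary literals q and ~q.
Resolution eliminates this pair and disjoins the remaining literals (merging duplicates).

(s | u)


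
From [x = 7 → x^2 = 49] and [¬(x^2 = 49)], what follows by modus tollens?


Modus tollens: from (P → Q) and ¬Q, infer ¬P.
Q = 'x^2 = 49' is denied; since P → Q, P must also fail.

Not (x = 7).


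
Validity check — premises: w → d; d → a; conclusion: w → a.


This matches the form of hypothetical syllogism: the conclusion follows in every model of the premises.

Valid.


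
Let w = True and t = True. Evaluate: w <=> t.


Biconditional is true when both operands have the same truth value.
Substitute: w=True, t=True.
True <=> True evaluates to True.

True


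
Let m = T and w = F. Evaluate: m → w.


Implication is false only when antecedent is true and consequent is false.
Substitute: m=T, w=F.
T → F evaluates to F.

F


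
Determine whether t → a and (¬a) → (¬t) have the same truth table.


Compare truth tables:
a | t | φ | ψ
-------------
F | F | T | T
T | F | T | T
F | T | F | F
T | T | T | T
The columns φ and ψ agree on every row.

Yes, they are logically equivalent.


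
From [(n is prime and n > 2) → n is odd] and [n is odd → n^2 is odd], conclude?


Hypothetical syllogism: from (P → Q) and (Q → R), infer (P → R).
Chain the two implications through the shared middle term 'n is odd'.

(n is prime and n > 2) → n^2 is odd


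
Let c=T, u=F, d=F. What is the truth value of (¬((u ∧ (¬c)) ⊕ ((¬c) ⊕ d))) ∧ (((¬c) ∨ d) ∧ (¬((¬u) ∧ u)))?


Substitute c=T, u=F, d=F:
… (earlier sub-steps elided)
(¬c) ⊕ d = F ⊕ F = F
(u ∧ (¬c)) ⊕ ((¬c) ⊕ d) = F ⊕ F = F
¬((u ∧ (¬c)) ⊕ ((¬c) ⊕ d)) = T
¬c = F
(¬c) ∨ d = F ∨ F = F
¬u = T
(¬u) ∧ u = T ∧ F = F
¬((¬u) ∧ u) = T
((¬c) ∨ d) ∧ (¬((¬u) ∧ u)) = F ∧ T = F
(¬((u ∧ (¬c)) ⊕ ((¬c) ⊕ d))) ∧ (((¬c) ∨ d) ∧ (¬((¬u) ∧ u))) = T ∧ F = F

F


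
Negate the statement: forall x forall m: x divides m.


Negation flips each quantifier (∀↔∃) and negates the inner predicate.
¬(forall x forall m: φ) = exists x exists m: ¬φ.

exists x exists m: ~(x divides m)


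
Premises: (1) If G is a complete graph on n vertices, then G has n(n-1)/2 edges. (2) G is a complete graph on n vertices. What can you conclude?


Modus ponens: from (P → Q) and P, infer Q.
P = 'G is a complete graph on n vertices' is asserted, and P → Q holds, so Q follows.

G has n(n-1)/2 edges.


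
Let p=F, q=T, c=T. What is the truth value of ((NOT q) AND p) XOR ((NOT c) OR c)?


Substitute p=F, q=T, c=T:
NOT q = F
(NOT q) AND p = F AND F = F
NOT c = F
(NOT c) OR c = F OR T = T
((NOT q) AND p) XOR ((NOT c) OR c) = F XOR T = T

T


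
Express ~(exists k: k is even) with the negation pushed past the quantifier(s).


¬(forall x: φ) = exists x: ¬φ, and ¬(exists x: φ) = forall x: ¬φ.
Apply to the existential statement.

forall k: ~(k is even)


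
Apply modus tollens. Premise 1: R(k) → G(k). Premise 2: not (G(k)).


Modus tollens: from (P → Q) and ¬Q, infer ¬P.
Q = 'G(k)' is denied; since P → Q, P must also fail.

Not (R(k)).


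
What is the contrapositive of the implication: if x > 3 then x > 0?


The contrapositive of (P → Q) is (¬Q → ¬P); it is logically equivalent to the original.
Here P = 'x > 3' and Q = 'x > 0'.

If not (x > 0), then not (x > 3).


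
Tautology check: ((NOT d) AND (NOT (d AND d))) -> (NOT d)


Build the truth table over {d}:
d | φ
-----
F | T
T | T
Every row evaluates to true.

Yes, it is a tautology.


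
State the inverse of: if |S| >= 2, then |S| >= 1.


The inverse of (P → Q) is (¬P → ¬Q). It is equivalent to the converse, not to the original.
Here P = '|S| >= 2' and Q = '|S| >= 1'.

If not (|S| >= 2), then not (|S| >= 1).


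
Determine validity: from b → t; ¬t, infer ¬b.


This matches the form of modus tollens: the conclusion follows in every model of the premises.

Valid.


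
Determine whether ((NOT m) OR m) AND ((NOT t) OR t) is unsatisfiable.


Truth table over {m, t}:
m | t | φ
---------
F | F | T
T | F | T
F | T | T
T | T | T
Satisfying assignment at row 1: m=F, t=F gives T.

No, it is not a contradiction.


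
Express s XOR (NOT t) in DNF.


Step 1: s ⊕ (¬t) is true exactly when they disagree: (s ∧ ¬(¬t)) ∨ (¬s ∧ (¬t)).
Step 2: Eliminate any double negations (¬¬X = X).

(s AND t) OR ((NOT s) AND (NOT t))


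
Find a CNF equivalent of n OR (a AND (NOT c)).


Step 1: Distribute ∨ over ∧: n ∨ (a ∧ (¬c)) = (n ∨ a) ∧ (n ∨ (¬c)).

(n OR a) AND (n OR (NOT c))


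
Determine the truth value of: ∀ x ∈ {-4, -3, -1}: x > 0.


Evaluate the predicate on each element: -4:F, -3:F, -1:F.
Counterexample x = -4 fails the predicate.

F


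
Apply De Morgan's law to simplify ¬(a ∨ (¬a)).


De Morgan: the negation of a disjunction is the conjunction of the negations.
Distribute ¬ across ∨, flipping it to ∧, and negate each literal.

(¬a) ∧ a


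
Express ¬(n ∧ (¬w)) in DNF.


Step 1: Apply De Morgan: ¬(n ∧ (¬w)) = ¬n ∨ ¬(¬w).
Step 2: Eliminate any double negations (¬¬X = X).

(¬n) ∨ w


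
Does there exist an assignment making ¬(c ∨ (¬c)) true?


Check all 2 assignments over {c}:
c | φ
-----
F | F
T | F
No assignment makes the formula true.

Unsatisfiable.


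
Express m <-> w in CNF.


Step 1: Rewrite m ↔ w as (m → w) ∧ (w → m).
Step 2: Rewrite each implication as a disjunction.

((NOT m) OR w) AND ((NOT w) OR m)


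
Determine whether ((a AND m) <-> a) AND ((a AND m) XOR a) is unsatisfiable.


Truth table over {a, m}:
a | m | φ
---------
F | F | F
T | F | F
F | T | F
T | T | F
Every row is false.

Yes, it is a contradiction.


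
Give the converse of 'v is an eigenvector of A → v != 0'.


The converse of (P → Q) is (Q → P). It is not in general equivalent to the original.
Here P = 'v is an eigenvector of A' and Q = 'v != 0'.

If v != 0, then v is an eigenvector of A.


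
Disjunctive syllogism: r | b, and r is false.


Disjunctive syllogism: from (P ∨ Q) and ¬P, infer Q.
One disjunct, 'r', is ruled out; the other must hold.

b


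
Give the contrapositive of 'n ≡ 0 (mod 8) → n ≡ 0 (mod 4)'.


The contrapositive of (P → Q) is (¬Q → ¬P); it is logically equivalent to the original.
Here P = 'n ≡ 0 (mod 8)' and Q = 'n ≡ 0 (mod 4)'.

If not (n ≡ 0 (mod 4)), then not (n ≡ 0 (mod 8)).


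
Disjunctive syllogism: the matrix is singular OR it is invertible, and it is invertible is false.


Disjunctive syllogism: from (P ∨ Q) and ¬P, infer Q.
One disjunct, 'it is invertible', is ruled out; the other must hold.

the matrix is singular


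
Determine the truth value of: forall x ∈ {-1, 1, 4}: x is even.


Evaluate the predicate on each element: -1:False, 1:False, 4:True.
Counterexample x = -1 fails the predicate.

False


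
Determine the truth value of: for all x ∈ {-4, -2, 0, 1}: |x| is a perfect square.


Evaluate the predicate on each element: -4:T, -2:F, 0:T, 1:T.
Counterexample x = -2 fails the predicate.

F


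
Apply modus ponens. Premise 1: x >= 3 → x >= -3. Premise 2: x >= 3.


Modus ponens: from (P → Q) and P, infer Q.
P = 'x >= 3' is asserted, and P → Q holds, so Q follows.

x >= -3.


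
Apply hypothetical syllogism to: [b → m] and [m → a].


Hypothetical syllogism: from (P → Q) and (Q → R), infer (P → R).
Chain the two implications through the shared middle term 'm'.

b → a


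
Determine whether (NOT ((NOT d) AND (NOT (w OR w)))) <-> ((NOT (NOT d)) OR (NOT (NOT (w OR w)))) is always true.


Build the truth table over {d, w}:
d | w | φ
---------
F | F | T
T | F | T
F | T | T
T | T | T
Every row evaluates to true.

Yes, it is a tautology.


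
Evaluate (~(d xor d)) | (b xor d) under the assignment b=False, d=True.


Substitute b=False, d=True:
d xor d = True xor True = False
~(d xor d) = True
b xor d = False xor True = True
(~(d xor d)) | (b xor d) = True | True = True

True


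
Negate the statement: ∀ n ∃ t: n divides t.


Negation flips each quantifier (∀↔∃) and negates the inner predicate.
¬(∀ n ∃ t: φ) = ∃ n ∀ t: ¬φ.

∃ n ∀ t: ¬(n divides t)


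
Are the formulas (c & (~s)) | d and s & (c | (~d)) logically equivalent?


Compare truth tables:
c | d | s | φ | ψ
-----------------
False | False | False | False | False
True | False | False | True | False
False | True | False | True | False
True | True | False | True | False
False | False | True | False | True
True | False | True | False | True
False | True | True | True | False
True | True | True | True | True
They differ at row 2 (c=True, d=False, s=False): φ=True but ψ=False.

No, they are not logically equivalent.


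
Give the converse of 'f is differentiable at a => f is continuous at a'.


The converse of (P → Q) is (Q → P). It is not in general equivalent to the original.
Here P = 'f is differentiable at a' and Q = 'f is continuous at a'.

If f is continuous at a, then f is differentiable at a.


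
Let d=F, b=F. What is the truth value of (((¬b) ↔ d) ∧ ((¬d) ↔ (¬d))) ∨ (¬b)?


Substitute d=F, b=F:
¬b = T
(¬b) ↔ d = T ↔ F = F
¬d = T
¬d = T
(¬d) ↔ (¬d) = T ↔ T = T
((¬b) ↔ d) ∧ ((¬d) ↔ (¬d)) = F ∧ T = F
¬b = T
(((¬b) ↔ d) ∧ ((¬d) ↔ (¬d))) ∨ (¬b) = F ∨ T = T

T
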